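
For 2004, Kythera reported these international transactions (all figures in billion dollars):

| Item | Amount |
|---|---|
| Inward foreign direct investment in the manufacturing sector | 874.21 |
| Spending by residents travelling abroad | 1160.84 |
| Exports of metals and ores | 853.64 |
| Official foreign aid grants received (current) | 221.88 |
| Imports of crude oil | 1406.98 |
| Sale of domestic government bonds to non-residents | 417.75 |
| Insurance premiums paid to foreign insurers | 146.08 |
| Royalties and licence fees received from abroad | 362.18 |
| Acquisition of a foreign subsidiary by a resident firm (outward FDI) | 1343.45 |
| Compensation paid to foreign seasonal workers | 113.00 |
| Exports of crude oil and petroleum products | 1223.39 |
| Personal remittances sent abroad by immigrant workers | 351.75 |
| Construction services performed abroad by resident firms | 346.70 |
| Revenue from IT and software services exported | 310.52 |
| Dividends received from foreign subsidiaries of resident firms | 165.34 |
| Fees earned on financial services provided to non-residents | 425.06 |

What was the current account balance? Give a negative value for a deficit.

Goods: 853.64 - 1406.98 + 1223.39 = 670.05
Services: -146.08 - 1160.84 + 310.52 + 346.70 + 362.18 + 425.06 = 137.54
Primary income: -113.00 + 165.34 = 52.34
Secondary income: -351.75 + 221.88 = -129.87
Current account = 670.05 + 137.54 + 52.34 + (-129.87) = 730.06
(Excluded from the current account — financial account: inward foreign direct investment in the manufacturing sector 874.21, sale of domestic government bonds to non-residents 417.75, acquisition of a foreign subsidiary by a resident firm (outward FDI) 1343.45.)

730.06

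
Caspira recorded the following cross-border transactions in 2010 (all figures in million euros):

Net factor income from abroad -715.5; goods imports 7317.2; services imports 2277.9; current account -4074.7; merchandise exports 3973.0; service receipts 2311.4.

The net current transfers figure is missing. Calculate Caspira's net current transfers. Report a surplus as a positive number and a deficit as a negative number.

-48.5

Current account = goods balance + services balance + net primary income + net secondary income
Sum of the known components = -4026.2
Net current transfers = CA - (known components) = -4074.7 - (-4026.2) = -48.5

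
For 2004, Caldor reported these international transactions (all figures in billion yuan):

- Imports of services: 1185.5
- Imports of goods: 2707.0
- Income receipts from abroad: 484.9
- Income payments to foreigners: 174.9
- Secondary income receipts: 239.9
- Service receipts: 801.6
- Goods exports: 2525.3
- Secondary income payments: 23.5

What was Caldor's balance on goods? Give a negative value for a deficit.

-181.7

Goods balance = 2525.3 - 2707.0 = -181.7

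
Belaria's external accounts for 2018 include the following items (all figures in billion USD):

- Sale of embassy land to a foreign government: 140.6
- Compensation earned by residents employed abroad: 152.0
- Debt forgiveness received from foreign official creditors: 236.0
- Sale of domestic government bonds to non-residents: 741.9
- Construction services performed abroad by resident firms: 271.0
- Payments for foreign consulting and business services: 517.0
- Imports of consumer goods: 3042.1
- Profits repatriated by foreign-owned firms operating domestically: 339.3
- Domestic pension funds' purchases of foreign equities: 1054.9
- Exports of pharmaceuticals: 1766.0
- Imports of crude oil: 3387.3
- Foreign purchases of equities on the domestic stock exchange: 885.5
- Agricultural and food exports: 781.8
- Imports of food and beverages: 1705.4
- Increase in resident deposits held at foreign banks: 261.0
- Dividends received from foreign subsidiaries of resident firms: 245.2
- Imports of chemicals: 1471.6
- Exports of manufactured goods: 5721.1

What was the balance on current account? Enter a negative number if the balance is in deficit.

-1525.6

Goods: -3387.3 + 781.8 - 1471.6 + 5721.1 - 1705.4 - 3042.1 + 1766.0 = -1337.5
Services: -517.0 + 271.0 = -246.0
Primary income: -339.3 + 152.0 + 245.2 = 57.9
Current account = (-1337.5) + (-246.0) + 57.9 = -1525.6
(Excluded from the current account — capital account: sale of embassy land to a foreign government 140.6, debt forgiveness received from foreign official creditors 236.0; financial account: sale of domestic government bonds to non-residents 741.9, domestic pension funds' purchases of foreign equities 1054.9, foreign purchases of equities on the domestic stock exchange 885.5, increase in resident deposits held at foreign banks 261.0.)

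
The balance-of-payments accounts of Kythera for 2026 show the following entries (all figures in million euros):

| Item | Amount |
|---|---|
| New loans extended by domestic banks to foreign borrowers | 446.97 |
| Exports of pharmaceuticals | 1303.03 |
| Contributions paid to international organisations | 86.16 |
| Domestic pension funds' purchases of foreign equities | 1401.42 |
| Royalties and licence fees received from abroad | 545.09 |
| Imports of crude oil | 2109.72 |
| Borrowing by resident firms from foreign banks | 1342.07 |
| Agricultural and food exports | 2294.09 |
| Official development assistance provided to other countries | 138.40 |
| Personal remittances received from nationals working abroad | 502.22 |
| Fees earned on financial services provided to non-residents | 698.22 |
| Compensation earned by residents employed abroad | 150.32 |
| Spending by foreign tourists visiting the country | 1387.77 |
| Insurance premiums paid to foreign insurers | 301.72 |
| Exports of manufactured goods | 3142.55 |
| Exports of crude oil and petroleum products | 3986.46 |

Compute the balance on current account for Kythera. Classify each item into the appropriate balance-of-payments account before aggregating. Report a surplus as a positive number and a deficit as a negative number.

11373.75

Goods: 3142.55 - 2109.72 + 2294.09 + 1303.03 + 3986.46 = 8616.41
Services: 1387.77 - 301.72 + 545.09 + 698.22 = 2329.36
Primary income: 150.32
Secondary income: -86.16 - 138.40 + 502.22 = 277.66
Current account = 8616.41 + 2329.36 + 150.32 + 277.66 = 11373.75
(Excluded from the current account — financial account: new loans extended by domestic banks to foreign borrowers 446.97, domestic pension funds' purchases of foreign equities 1401.42, borrowing by resident firms from foreign banks 1342.07.)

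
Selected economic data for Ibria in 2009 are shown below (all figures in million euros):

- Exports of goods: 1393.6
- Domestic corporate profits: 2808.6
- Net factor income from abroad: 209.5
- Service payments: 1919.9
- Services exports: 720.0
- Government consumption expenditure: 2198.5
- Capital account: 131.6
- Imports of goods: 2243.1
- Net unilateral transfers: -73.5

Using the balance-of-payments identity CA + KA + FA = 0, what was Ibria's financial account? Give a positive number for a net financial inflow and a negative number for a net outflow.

Goods balance = 1393.6 - 2243.1 = -849.5
Services balance = 720.0 - 1919.9 = -1199.9
Trade balance (goods + services) = -849.5 + (-1199.9) = -2049.4
Net primary income = 209.5
Net secondary income = -73.5
Current account = -2049.4 + 209.5 + (-73.5) = -1913.4
Financial account = -(-1913.4 + 131.6) = 1781.8

1781.8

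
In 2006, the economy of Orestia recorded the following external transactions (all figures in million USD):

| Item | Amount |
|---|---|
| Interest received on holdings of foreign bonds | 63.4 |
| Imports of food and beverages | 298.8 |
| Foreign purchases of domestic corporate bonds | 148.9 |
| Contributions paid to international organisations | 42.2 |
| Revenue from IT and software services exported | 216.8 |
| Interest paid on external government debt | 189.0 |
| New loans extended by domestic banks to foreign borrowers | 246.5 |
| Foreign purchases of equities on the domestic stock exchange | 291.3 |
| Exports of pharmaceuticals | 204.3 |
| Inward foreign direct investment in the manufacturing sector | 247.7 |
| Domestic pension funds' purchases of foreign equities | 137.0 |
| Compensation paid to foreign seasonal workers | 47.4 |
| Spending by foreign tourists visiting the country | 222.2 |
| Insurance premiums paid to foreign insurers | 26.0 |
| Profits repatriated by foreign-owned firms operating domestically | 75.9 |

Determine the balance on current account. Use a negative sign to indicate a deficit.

27.4

Goods: 204.3 - 298.8 = -94.5
Services: -26.0 + 222.2 + 216.8 = 413.0
Primary income: -47.4 - 75.9 - 189.0 + 63.4 = -248.9
Secondary income: -42.2
Current account = (-94.5) + 413.0 + (-248.9) + (-42.2) = 27.4
(Excluded from the current account — financial account: foreign purchases of domestic corporate bonds 148.9, new loans extended by domestic banks to foreign borrowers 246.5, foreign purchases of equities on the domestic stock exchange 291.3, inward foreign direct investment in the manufacturing sector 247.7, domestic pension funds' purchases of foreign equities 137.0.)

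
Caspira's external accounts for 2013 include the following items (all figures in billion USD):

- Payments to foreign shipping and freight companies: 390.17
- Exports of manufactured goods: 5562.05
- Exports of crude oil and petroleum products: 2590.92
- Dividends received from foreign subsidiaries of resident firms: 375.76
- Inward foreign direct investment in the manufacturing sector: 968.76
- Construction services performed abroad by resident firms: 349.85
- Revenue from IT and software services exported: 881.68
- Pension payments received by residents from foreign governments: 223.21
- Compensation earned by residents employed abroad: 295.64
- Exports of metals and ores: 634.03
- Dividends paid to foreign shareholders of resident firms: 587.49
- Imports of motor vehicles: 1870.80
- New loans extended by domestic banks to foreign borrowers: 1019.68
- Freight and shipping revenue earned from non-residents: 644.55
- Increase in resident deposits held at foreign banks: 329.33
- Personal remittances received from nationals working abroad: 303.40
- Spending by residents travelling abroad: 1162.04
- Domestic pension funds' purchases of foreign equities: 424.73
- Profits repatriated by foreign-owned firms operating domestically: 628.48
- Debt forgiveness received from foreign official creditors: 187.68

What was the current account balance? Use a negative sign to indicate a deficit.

Goods: 634.03 - 1870.80 + 5562.05 + 2590.92 = 6916.20
Services: -390.17 - 1162.04 + 881.68 + 349.85 + 644.55 = 323.87
Primary income: 375.76 - 628.48 - 587.49 + 295.64 = -544.57
Secondary income: 223.21 + 303.40 = 526.61
Current account = 6916.20 + 323.87 + (-544.57) + 526.61 = 7222.11
(Excluded from the current account — financial account: inward foreign direct investment in the manufacturing sector 968.76, new loans extended by domestic banks to foreign borrowers 1019.68, increase in resident deposits held at foreign banks 329.33, domestic pension funds' purchases of foreign equities 424.73; capital account: debt forgiveness received from foreign official creditors 187.68.)

7222.11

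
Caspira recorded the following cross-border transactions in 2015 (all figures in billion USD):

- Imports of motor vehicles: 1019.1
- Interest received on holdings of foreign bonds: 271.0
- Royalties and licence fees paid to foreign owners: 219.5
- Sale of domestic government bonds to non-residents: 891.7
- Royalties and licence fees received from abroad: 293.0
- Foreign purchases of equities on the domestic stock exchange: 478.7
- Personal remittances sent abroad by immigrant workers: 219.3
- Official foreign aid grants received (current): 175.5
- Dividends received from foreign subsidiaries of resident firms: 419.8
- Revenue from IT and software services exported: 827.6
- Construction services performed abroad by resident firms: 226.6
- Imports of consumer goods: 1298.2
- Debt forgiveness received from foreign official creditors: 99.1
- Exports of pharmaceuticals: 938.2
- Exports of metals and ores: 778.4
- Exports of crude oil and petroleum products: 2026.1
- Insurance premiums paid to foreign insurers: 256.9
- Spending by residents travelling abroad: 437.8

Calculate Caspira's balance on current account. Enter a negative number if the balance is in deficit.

Goods: 938.2 + 2026.1 - 1019.1 + 778.4 - 1298.2 = 1425.4
Services: -437.8 + 827.6 + 226.6 - 219.5 + 293.0 - 256.9 = 433.0
Primary income: 419.8 + 271.0 = 690.8
Secondary income: -219.3 + 175.5 = -43.8
Current account = 1425.4 + 433.0 + 690.8 + (-43.8) = 2505.4
(Excluded from the current account — financial account: sale of domestic government bonds to non-residents 891.7, foreign purchases of equities on the domestic stock exchange 478.7; capital account: debt forgiveness received from foreign official creditors 99.1.)

2505.4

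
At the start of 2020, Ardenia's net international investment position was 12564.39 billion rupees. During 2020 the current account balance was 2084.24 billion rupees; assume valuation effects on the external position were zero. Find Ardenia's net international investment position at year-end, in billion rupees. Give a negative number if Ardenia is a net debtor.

With no valuation effects, change in NIIP = current account = 2084.24
End-of-year NIIP = 12564.39 + 2084.24 = 14648.63

14648.63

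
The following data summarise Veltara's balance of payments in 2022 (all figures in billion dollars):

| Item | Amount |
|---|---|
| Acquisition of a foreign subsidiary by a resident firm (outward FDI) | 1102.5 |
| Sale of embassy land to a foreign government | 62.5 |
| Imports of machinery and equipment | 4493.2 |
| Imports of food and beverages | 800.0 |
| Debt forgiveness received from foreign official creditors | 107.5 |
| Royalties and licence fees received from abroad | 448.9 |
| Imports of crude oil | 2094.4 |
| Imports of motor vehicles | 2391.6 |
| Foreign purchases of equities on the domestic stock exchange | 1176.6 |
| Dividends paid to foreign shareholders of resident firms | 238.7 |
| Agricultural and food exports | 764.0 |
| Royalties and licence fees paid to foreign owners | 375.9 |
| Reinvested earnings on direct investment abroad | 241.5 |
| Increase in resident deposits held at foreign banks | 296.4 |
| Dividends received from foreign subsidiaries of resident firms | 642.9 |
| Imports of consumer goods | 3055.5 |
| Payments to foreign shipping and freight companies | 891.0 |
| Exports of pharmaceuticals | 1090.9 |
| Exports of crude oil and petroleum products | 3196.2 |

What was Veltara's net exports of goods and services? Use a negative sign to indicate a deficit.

-8601.6

Goods: 764.0 - 800.0 - 4493.2 + 1090.9 - 2391.6 - 3055.5 + 3196.2 - 2094.4 = -7783.6
Services: -891.0 - 375.9 + 448.9 = -818.0
Trade balance = -7783.6 + (-818.0) = -8601.6
(Excluded from the trade balance — financial account: acquisition of a foreign subsidiary by a resident firm (outward FDI) 1102.5, foreign purchases of equities on the domestic stock exchange 1176.6, increase in resident deposits held at foreign banks 296.4; capital account: sale of embassy land to a foreign government 62.5, debt forgiveness received from foreign official creditors 107.5; primary income: dividends paid to foreign shareholders of resident firms 238.7, reinvested earnings on direct investment abroad 241.5, dividends received from foreign subsidiaries of resident firms 642.9.)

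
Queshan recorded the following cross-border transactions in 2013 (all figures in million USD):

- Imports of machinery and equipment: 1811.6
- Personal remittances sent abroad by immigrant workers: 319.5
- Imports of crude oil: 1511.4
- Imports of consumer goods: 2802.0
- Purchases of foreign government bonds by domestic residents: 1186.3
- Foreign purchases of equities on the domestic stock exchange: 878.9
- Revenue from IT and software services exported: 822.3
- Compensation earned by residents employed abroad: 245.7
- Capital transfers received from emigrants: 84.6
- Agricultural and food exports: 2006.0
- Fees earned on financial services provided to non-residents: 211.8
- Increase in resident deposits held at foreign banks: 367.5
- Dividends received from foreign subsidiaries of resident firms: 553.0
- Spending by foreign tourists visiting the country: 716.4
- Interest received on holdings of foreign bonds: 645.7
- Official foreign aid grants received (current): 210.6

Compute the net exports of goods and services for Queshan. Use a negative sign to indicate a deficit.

Goods: -1811.6 + 2006.0 - 1511.4 - 2802.0 = -4119.0
Services: 716.4 + 211.8 + 822.3 = 1750.5
Trade balance = -4119.0 + 1750.5 = -2368.5
(Excluded from the trade balance — secondary income: personal remittances sent abroad by immigrant workers 319.5, official foreign aid grants received (current) 210.6; financial account: purchases of foreign government bonds by domestic residents 1186.3, foreign purchases of equities on the domestic stock exchange 878.9, increase in resident deposits held at foreign banks 367.5; primary income: compensation earned by residents employed abroad 245.7, dividends received from foreign subsidiaries of resident firms 553.0, interest received on holdings of foreign bonds 645.7; capital account: capital transfers received from emigrants 84.6.)

-2368.5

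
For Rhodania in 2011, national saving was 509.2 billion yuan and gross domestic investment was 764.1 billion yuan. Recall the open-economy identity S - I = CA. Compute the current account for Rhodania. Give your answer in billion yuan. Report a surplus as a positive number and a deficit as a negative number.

-254.9

S - I = CA (net lending to the rest of the world).
CA = S - I = 509.2 - 764.1 = -254.9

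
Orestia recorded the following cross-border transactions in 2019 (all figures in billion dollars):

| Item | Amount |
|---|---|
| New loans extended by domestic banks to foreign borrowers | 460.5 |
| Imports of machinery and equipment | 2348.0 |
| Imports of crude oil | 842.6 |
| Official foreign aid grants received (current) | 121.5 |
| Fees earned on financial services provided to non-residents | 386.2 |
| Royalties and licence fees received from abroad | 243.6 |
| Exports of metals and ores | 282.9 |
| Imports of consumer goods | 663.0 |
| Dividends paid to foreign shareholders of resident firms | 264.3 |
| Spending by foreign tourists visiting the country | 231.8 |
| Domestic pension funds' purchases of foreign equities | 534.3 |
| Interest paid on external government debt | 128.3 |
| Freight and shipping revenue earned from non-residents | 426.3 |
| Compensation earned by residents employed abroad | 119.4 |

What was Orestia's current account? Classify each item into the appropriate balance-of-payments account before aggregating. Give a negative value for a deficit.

-2434.5

Goods: -842.6 - 2348.0 - 663.0 + 282.9 = -3570.7
Services: 243.6 + 231.8 + 426.3 + 386.2 = 1287.9
Primary income: 119.4 - 264.3 - 128.3 = -273.2
Secondary income: 121.5
Current account = (-3570.7) + 1287.9 + (-273.2) + 121.5 = -2434.5
(Excluded from the current account — financial account: new loans extended by domestic banks to foreign borrowers 460.5, domestic pension funds' purchases of foreign equities 534.3.)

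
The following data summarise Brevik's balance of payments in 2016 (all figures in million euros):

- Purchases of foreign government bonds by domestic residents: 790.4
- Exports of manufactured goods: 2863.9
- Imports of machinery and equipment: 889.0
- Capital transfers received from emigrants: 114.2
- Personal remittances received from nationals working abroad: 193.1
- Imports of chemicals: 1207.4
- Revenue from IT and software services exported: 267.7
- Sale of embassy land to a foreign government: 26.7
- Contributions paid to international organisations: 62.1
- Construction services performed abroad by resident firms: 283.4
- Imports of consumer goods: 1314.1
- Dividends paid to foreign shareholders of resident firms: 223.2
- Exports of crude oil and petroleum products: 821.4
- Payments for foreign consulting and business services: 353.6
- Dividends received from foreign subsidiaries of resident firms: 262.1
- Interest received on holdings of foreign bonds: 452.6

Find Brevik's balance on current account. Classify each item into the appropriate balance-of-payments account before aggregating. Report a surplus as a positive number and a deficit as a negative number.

Goods: 821.4 - 889.0 - 1314.1 - 1207.4 + 2863.9 = 274.8
Services: 267.7 + 283.4 - 353.6 = 197.5
Primary income: 262.1 + 452.6 - 223.2 = 491.5
Secondary income: -62.1 + 193.1 = 131.0
Current account = 274.8 + 197.5 + 491.5 + 131.0 = 1094.8
(Excluded from the current account — financial account: purchases of foreign government bonds by domestic residents 790.4; capital account: capital transfers received from emigrants 114.2, sale of embassy land to a foreign government 26.7.)

1094.8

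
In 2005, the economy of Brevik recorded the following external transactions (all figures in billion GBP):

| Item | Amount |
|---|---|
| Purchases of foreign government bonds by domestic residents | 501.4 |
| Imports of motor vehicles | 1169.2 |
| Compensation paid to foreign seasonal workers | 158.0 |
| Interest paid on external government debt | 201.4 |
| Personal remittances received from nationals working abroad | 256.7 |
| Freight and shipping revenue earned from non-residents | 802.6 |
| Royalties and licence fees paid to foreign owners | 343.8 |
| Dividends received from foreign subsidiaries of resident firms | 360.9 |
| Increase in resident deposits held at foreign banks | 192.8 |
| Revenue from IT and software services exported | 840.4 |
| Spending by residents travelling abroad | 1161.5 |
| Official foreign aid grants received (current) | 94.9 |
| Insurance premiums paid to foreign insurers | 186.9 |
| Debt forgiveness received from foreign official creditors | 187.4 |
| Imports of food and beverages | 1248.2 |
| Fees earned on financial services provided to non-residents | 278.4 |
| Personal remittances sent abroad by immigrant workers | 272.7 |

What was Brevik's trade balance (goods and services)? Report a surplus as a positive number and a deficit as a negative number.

-2188.2

Goods: -1248.2 - 1169.2 = -2417.4
Services: 802.6 - 343.8 + 840.4 - 1161.5 + 278.4 - 186.9 = 229.2
Trade balance = -2417.4 + 229.2 = -2188.2
(Excluded from the trade balance — financial account: purchases of foreign government bonds by domestic residents 501.4, increase in resident deposits held at foreign banks 192.8; primary income: compensation paid to foreign seasonal workers 158.0, interest paid on external government debt 201.4, dividends received from foreign subsidiaries of resident firms 360.9; secondary income: personal remittances received from nationals working abroad 256.7, official foreign aid grants received (current) 94.9, personal remittances sent abroad by immigrant workers 272.7; capital account: debt forgiveness received from foreign official creditors 187.4.)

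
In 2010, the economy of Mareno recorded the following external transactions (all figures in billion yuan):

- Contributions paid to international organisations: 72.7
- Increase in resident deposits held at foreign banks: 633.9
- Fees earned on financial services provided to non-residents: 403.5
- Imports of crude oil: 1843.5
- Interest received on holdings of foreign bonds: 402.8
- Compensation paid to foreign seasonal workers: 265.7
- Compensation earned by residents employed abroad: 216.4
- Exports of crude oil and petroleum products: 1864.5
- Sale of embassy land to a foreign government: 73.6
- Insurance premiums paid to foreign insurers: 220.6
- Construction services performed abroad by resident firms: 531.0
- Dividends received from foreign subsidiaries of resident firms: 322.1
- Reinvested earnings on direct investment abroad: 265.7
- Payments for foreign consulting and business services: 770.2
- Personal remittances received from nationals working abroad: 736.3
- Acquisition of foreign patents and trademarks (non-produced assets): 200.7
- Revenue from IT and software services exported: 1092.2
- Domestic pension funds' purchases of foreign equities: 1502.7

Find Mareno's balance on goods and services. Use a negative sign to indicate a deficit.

1056.9

Goods: -1843.5 + 1864.5 = 21.0
Services: 531.0 + 403.5 - 220.6 + 1092.2 - 770.2 = 1035.9
Trade balance = 21.0 + 1035.9 = 1056.9
(Excluded from the trade balance — secondary income: contributions paid to international organisations 72.7, personal remittances received from nationals working abroad 736.3; financial account: increase in resident deposits held at foreign banks 633.9, domestic pension funds' purchases of foreign equities 1502.7; primary income: interest received on holdings of foreign bonds 402.8, compensation paid to foreign seasonal workers 265.7, compensation earned by residents employed abroad 216.4, dividends received from foreign subsidiaries of resident firms 322.1, reinvested earnings on direct investment abroad 265.7; capital account: sale of embassy land to a foreign government 73.6, acquisition of foreign patents and trademarks (non-produced assets) 200.7.)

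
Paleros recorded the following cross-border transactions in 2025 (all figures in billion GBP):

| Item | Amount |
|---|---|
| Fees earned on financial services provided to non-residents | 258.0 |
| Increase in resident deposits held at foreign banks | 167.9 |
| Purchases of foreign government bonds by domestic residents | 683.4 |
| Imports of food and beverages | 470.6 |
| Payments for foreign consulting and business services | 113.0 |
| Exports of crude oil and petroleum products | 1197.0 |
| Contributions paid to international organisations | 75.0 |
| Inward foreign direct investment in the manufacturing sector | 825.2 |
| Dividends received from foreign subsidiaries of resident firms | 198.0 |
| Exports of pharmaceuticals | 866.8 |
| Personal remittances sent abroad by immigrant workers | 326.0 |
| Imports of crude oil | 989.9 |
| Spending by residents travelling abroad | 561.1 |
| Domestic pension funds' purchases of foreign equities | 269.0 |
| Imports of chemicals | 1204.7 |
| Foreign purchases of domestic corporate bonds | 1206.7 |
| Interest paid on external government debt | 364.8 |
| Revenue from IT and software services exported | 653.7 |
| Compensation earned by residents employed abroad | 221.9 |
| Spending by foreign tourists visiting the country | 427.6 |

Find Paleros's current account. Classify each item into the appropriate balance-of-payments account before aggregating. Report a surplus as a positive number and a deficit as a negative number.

Goods: -470.6 + 866.8 + 1197.0 - 1204.7 - 989.9 = -601.4
Services: 653.7 - 561.1 - 113.0 + 258.0 + 427.6 = 665.2
Primary income: 221.9 + 198.0 - 364.8 = 55.1
Secondary income: -326.0 - 75.0 = -401.0
Current account = (-601.4) + 665.2 + 55.1 + (-401.0) = -282.1
(Excluded from the current account — financial account: increase in resident deposits held at foreign banks 167.9, purchases of foreign government bonds by domestic residents 683.4, inward foreign direct investment in the manufacturing sector 825.2, domestic pension funds' purchases of foreign equities 269.0, foreign purchases of domestic corporate bonds 1206.7.)

-282.1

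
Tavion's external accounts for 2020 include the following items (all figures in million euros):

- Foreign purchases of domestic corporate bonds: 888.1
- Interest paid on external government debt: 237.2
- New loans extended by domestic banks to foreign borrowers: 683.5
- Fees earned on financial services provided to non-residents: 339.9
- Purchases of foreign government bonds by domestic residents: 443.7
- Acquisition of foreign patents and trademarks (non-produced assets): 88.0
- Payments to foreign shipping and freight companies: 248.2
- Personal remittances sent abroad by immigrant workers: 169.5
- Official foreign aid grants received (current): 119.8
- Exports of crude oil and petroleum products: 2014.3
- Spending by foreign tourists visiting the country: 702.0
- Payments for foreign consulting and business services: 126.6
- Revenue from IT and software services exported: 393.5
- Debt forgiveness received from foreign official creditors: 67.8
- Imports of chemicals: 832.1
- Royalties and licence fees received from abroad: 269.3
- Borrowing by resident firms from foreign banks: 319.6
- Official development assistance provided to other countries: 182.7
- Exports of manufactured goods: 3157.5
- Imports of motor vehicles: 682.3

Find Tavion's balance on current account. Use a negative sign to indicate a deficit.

4517.7

Goods: 2014.3 - 682.3 - 832.1 + 3157.5 = 3657.4
Services: 339.9 - 126.6 + 393.5 + 702.0 - 248.2 + 269.3 = 1329.9
Primary income: -237.2
Secondary income: -169.5 + 119.8 - 182.7 = -232.4
Current account = 3657.4 + 1329.9 + (-237.2) + (-232.4) = 4517.7
(Excluded from the current account — financial account: foreign purchases of domestic corporate bonds 888.1, new loans extended by domestic banks to foreign borrowers 683.5, purchases of foreign government bonds by domestic residents 443.7, borrowing by resident firms from foreign banks 319.6; capital account: acquisition of foreign patents and trademarks (non-produced assets) 88.0, debt forgiveness received from foreign official creditors 67.8.)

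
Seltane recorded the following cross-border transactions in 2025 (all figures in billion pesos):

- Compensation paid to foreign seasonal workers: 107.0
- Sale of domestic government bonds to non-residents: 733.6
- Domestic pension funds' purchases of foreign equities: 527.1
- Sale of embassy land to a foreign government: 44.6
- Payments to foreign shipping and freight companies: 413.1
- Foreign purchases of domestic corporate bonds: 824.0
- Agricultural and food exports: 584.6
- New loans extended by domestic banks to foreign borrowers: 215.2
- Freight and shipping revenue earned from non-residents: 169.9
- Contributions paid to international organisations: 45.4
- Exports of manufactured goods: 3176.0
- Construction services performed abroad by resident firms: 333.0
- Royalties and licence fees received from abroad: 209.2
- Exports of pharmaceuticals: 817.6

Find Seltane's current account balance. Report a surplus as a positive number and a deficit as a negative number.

Goods: 3176.0 + 817.6 + 584.6 = 4578.2
Services: 209.2 - 413.1 + 333.0 + 169.9 = 299.0
Primary income: -107.0
Secondary income: -45.4
Current account = 4578.2 + 299.0 + (-107.0) + (-45.4) = 4724.8
(Excluded from the current account — financial account: sale of domestic government bonds to non-residents 733.6, domestic pension funds' purchases of foreign equities 527.1, foreign purchases of domestic corporate bonds 824.0, new loans extended by domestic banks to foreign borrowers 215.2; capital account: sale of embassy land to a foreign government 44.6.)

4724.8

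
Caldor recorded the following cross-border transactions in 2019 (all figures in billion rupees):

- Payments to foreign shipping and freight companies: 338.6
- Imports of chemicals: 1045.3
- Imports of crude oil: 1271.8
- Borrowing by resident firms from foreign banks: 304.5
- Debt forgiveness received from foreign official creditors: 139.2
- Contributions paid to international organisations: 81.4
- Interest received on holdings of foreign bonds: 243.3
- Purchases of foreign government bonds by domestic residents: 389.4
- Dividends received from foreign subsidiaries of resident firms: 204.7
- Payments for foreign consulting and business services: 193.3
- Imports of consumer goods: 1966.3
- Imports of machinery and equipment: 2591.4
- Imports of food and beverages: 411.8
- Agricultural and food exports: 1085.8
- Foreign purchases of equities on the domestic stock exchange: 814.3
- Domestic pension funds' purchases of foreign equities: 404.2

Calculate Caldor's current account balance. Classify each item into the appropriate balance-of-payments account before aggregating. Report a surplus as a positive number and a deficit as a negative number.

Goods: -411.8 - 1271.8 - 2591.4 - 1966.3 - 1045.3 + 1085.8 = -6200.8
Services: -193.3 - 338.6 = -531.9
Primary income: 204.7 + 243.3 = 448.0
Secondary income: -81.4
Current account = (-6200.8) + (-531.9) + 448.0 + (-81.4) = -6366.1
(Excluded from the current account — financial account: borrowing by resident firms from foreign banks 304.5, purchases of foreign government bonds by domestic residents 389.4, foreign purchases of equities on the domestic stock exchange 814.3, domestic pension funds' purchases of foreign equities 404.2; capital account: debt forgiveness received from foreign official creditors 139.2.)

-6366.1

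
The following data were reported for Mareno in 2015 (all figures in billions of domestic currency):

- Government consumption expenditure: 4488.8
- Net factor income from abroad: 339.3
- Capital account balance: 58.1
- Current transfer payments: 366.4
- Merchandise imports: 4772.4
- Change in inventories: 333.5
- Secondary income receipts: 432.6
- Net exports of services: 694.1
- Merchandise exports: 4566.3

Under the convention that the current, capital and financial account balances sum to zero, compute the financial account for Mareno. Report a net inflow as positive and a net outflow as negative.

-951.6

Goods balance = 4566.3 - 4772.4 = -206.1
Services balance = 694.1
Trade balance (goods + services) = -206.1 + 694.1 = 488.0
Net primary income = 339.3
Net secondary income = 432.6 - 366.4 = 66.2
Current account = 488.0 + 339.3 + 66.2 = 893.5
Financial account = -(893.5 + 58.1) = -951.6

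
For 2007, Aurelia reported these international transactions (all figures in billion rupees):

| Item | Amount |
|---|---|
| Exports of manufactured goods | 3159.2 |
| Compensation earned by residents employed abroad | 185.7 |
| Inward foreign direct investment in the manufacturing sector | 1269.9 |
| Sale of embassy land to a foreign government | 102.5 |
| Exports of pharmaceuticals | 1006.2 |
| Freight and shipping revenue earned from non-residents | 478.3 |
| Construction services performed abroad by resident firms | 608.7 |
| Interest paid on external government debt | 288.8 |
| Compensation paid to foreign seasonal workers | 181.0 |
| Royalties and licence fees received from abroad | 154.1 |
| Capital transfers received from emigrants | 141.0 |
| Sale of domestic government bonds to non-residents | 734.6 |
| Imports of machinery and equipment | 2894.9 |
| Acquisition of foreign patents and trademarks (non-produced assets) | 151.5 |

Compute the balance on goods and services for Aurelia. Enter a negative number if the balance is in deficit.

2511.6

Goods: -2894.9 + 1006.2 + 3159.2 = 1270.5
Services: 154.1 + 608.7 + 478.3 = 1241.1
Trade balance = 1270.5 + 1241.1 = 2511.6
(Excluded from the trade balance — primary income: compensation earned by residents employed abroad 185.7, interest paid on external government debt 288.8, compensation paid to foreign seasonal workers 181.0; financial account: inward foreign direct investment in the manufacturing sector 1269.9, sale of domestic government bonds to non-residents 734.6; capital account: sale of embassy land to a foreign government 102.5, capital transfers received from emigrants 141.0, acquisition of foreign patents and trademarks (non-produced assets) 151.5.)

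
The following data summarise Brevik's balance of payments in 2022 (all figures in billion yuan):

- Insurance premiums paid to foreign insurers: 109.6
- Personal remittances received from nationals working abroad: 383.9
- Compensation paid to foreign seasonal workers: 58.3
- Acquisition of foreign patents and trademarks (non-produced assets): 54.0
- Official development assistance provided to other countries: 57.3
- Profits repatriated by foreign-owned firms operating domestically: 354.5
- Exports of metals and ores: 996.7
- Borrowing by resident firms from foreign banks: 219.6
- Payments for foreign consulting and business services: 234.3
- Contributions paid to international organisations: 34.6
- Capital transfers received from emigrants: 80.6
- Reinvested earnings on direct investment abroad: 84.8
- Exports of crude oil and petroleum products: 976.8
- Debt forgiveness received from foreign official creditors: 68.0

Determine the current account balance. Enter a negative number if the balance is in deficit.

1593.6

Goods: 996.7 + 976.8 = 1973.5
Services: -109.6 - 234.3 = -343.9
Primary income: 84.8 - 354.5 - 58.3 = -328.0
Secondary income: -57.3 + 383.9 - 34.6 = 292.0
Current account = 1973.5 + (-343.9) + (-328.0) + 292.0 = 1593.6
(Excluded from the current account — capital account: acquisition of foreign patents and trademarks (non-produced assets) 54.0, capital transfers received from emigrants 80.6, debt forgiveness received from foreign official creditors 68.0; financial account: borrowing by resident firms from foreign banks 219.6.)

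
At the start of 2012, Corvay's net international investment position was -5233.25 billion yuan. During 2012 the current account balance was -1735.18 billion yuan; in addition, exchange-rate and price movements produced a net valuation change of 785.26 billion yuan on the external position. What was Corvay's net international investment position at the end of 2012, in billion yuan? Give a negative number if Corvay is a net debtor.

-6183.17

Change in NIIP = current account + net valuation change = -1735.18 + 785.26 = -949.92
End-of-year NIIP = -5233.25 + (-949.92) = -6183.17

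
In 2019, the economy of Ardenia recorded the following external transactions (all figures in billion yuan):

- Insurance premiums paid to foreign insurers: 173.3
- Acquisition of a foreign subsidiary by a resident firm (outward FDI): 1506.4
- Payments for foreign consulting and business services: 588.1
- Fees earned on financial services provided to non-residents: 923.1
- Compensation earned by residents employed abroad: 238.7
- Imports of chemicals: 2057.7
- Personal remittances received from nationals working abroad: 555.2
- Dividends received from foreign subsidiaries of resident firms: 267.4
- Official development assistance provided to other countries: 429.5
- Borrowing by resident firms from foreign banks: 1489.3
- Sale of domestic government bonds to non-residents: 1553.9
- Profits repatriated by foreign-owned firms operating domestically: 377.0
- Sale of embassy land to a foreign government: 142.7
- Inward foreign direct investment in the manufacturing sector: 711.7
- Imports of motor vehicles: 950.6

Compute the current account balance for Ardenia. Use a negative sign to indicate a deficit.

-2591.8

Goods: -950.6 - 2057.7 = -3008.3
Services: -173.3 + 923.1 - 588.1 = 161.7
Primary income: 267.4 + 238.7 - 377.0 = 129.1
Secondary income: 555.2 - 429.5 = 125.7
Current account = (-3008.3) + 161.7 + 129.1 + 125.7 = -2591.8
(Excluded from the current account — financial account: acquisition of a foreign subsidiary by a resident firm (outward FDI) 1506.4, borrowing by resident firms from foreign banks 1489.3, sale of domestic government bonds to non-residents 1553.9, inward foreign direct investment in the manufacturing sector 711.7; capital account: sale of embassy land to a foreign government 142.7.)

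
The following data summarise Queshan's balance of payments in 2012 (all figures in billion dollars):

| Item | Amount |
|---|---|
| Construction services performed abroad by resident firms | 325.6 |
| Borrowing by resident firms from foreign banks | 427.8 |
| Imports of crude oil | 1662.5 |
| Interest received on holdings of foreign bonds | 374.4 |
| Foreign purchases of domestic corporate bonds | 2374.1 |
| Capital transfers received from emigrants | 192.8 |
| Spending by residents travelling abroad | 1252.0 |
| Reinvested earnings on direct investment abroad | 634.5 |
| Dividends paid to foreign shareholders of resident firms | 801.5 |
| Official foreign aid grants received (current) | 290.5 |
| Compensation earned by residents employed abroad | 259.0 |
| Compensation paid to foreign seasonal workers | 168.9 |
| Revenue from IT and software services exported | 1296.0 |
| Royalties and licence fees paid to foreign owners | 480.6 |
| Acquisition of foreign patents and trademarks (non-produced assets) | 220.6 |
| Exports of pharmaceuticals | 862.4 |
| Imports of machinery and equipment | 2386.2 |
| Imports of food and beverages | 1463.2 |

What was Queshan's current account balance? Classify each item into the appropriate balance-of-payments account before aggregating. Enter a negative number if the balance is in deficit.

Goods: -1662.5 - 1463.2 - 2386.2 + 862.4 = -4649.5
Services: 325.6 - 480.6 - 1252.0 + 1296.0 = -111.0
Primary income: 259.0 - 801.5 + 634.5 - 168.9 + 374.4 = 297.5
Secondary income: 290.5
Current account = (-4649.5) + (-111.0) + 297.5 + 290.5 = -4172.5
(Excluded from the current account — financial account: borrowing by resident firms from foreign banks 427.8, foreign purchases of domestic corporate bonds 2374.1; capital account: capital transfers received from emigrants 192.8, acquisition of foreign patents and trademarks (non-produced assets) 220.6.)

-4172.5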